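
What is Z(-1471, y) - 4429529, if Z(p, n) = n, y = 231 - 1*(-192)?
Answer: -4429106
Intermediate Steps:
y = 423 (y = 231 + 192 = 423)
Z(-1471, y) - 4429529 = 423 - 4429529 = -4429106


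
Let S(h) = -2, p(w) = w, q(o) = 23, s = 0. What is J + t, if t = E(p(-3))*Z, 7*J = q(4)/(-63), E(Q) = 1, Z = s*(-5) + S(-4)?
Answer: -905/441 ≈ -2.0522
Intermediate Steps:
Z = -2 (Z = 0*(-5) - 2 = 0 - 2 = -2)
J = -23/441 (J = (23/(-63))/7 = (23*(-1/63))/7 = (1/7)*(-23/63) = -23/441 ≈ -0.052154)
t = -2 (t = 1*(-2) = -2)
J + t = -23/441 - 2 = -905/441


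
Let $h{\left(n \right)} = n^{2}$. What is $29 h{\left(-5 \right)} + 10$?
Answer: $735$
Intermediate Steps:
$29 h{\left(-5 \right)} + 10 = 29 \left(-5\right)^{2} + 10 = 29 \cdot 25 + 10 = 725 + 10 = 735$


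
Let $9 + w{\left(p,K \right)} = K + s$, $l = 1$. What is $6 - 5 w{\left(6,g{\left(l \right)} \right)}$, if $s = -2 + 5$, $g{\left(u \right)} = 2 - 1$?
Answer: $31$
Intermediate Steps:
$g{\left(u \right)} = 1$ ($g{\left(u \right)} = 2 - 1 = 1$)
$s = 3$
$w{\left(p,K \right)} = -6 + K$ ($w{\left(p,K \right)} = -9 + \left(K + 3\right) = -9 + \left(3 + K\right) = -6 + K$)
$6 - 5 w{\left(6,g{\left(l \right)} \right)} = 6 - 5 \left(-6 + 1\right) = 6 - -25 = 6 + 25 = 31$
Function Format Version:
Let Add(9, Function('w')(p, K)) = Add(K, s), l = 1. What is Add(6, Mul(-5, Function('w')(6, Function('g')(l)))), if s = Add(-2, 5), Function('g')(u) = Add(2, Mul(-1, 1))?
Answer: 31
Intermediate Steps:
Function('g')(u) = 1 (Function('g')(u) = Add(2, -1) = 1)
s = 3
Function('w')(p, K) = Add(-6, K) (Function('w')(p, K) = Add(-9, Add(K, 3)) = Add(-9, Add(3, K)) = Add(-6, K))
Add(6, Mul(-5, Function('w')(6, Function('g')(l)))) = Add(6, Mul(-5, Add(-6, 1))) = Add(6, Mul(-5, -5)) = Add(6, 25) = 31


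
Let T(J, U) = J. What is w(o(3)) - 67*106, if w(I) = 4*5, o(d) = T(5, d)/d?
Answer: -7082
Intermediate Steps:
o(d) = 5/d
w(I) = 20
w(o(3)) - 67*106 = 20 - 67*106 = 20 - 7102 = -7082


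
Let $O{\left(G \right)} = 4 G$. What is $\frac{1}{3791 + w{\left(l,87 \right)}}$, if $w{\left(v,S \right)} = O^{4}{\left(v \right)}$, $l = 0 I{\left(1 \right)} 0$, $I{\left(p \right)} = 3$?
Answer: $\frac{1}{3791} \approx 0.00026378$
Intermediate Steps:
$l = 0$ ($l = 0 \cdot 3 \cdot 0 = 0 \cdot 0 = 0$)
$w{\left(v,S \right)} = 256 v^{4}$ ($w{\left(v,S \right)} = \left(4 v\right)^{4} = 256 v^{4}$)
$\frac{1}{3791 + w{\left(l,87 \right)}} = \frac{1}{3791 + 256 \cdot 0^{4}} = \frac{1}{3791 + 256 \cdot 0} = \frac{1}{3791 + 0} = \frac{1}{3791}$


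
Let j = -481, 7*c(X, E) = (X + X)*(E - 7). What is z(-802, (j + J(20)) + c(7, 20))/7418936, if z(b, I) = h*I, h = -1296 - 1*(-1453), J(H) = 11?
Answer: -17427/1854734 ≈ -0.0093960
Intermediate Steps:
c(X, E) = 2*X*(-7 + E)/7 (c(X, E) = ((X + X)*(E - 7))/7 = ((2*X)*(-7 + E))/7 = (2*X*(-7 + E))/7 = 2*X*(-7 + E)/7)
h = 157 (h = -1296 + 1453 = 157)
z(b, I) = 157*I
z(-802, (j + J(20)) + c(7, 20))/7418936 = (157*((-481 + 11) + (2/7)*7*(-7 + 20)))/7418936 = (157*(-470 + (2/7)*7*13))*(1/7418936) = (157*(-470 + 26))*(1/7418936) = (157*(-444))*(1/7418936) = -69708*1/7418936 = -17427/1854734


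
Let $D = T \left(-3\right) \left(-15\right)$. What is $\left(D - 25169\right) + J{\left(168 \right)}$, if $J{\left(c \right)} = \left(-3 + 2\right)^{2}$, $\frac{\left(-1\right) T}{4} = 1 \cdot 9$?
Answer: $-26788$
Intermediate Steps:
$T = -36$ ($T = - 4 \cdot 1 \cdot 9 = \left(-4\right) 9 = -36$)
$D = -1620$ ($D = \left(-36\right) \left(-3\right) \left(-15\right) = 108 \left(-15\right) = -1620$)
$J{\left(c \right)} = 1$ ($J{\left(c \right)} = \left(-1\right)^{2} = 1$)
$\left(D - 25169\right) + J{\left(168 \right)} = \left(-1620 - 25169\right) + 1 = -26789 + 1 = -26788$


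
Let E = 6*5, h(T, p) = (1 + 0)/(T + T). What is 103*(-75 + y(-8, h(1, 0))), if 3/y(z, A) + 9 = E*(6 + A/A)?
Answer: -517472/67 ≈ -7723.5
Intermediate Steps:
h(T, p) = 1/(2*T)
E = 30
y(z, A) = 1/67 (y(z, A) = 3/(-9 + 30*(6 + A/A)) = 3/(-9 + 30*(6 + 1)) = 3/(-9 + 30*7) = 3/(-9 + 210) = 3/201 = 3*(1/201) = 1/67)
103*(-75 + y(-8, h(1, 0))) = 103*(-75 + 1/67) = 103*(-5024/67) = -517472/67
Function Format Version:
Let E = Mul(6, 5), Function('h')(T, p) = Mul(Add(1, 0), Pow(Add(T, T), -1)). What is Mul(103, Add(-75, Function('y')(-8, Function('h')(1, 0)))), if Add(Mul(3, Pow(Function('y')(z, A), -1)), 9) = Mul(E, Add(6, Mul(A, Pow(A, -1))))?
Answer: Rational(-517472, 67) ≈ -7723.5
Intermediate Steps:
Function('h')(T, p) = Mul(Rational(1, 2), Pow(T, -1)) (Function('h')(T, p) = Mul(1, Pow(Mul(2, T), -1)) = Mul(1, Mul(Rational(1, 2), Pow(T, -1))) = Mul(Rational(1, 2), Pow(T, -1)))
E = 30
Function('y')(z, A) = Rational(1, 67) (Function('y')(z, A) = Mul(3, Pow(Add(-9, Mul(30, Add(6, Mul(A, Pow(A, -1))))), -1)) = Mul(3, Pow(Add(-9, Mul(30, Add(6, 1))), -1)) = Mul(3, Pow(Add(-9, Mul(30, 7)), -1)) = Mul(3, Pow(Add(-9, 210), -1)) = Mul(3, Pow(201, -1)) = Mul(3, Rational(1, 201)) = Rational(1, 67))
Mul(103, Add(-75, Function('y')(-8, Function('h')(1, 0)))) = Mul(103, Add(-75, Rational(1, 67))) = Mul(103, Rational(-5024, 67)) = Rational(-517472, 67)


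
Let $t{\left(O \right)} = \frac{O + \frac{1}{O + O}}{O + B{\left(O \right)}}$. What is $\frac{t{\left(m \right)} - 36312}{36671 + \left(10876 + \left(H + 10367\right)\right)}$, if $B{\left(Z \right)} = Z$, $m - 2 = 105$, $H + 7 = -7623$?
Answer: $- \frac{1662921453}{2302806064} \approx -0.72213$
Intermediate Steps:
$H = -7630$ ($H = -7 - 7623 = -7630$)
$m = 107$ ($m = 2 + 105 = 107$)
$t{\left(O \right)} = \frac{O + \frac{1}{2 O}}{2 O}$ ($t{\left(O \right)} = \frac{O + \frac{1}{O + O}}{O + O} = \frac{O + \frac{1}{2 O}}{2 O}$)
$\frac{t{\left(m \right)} - 36312}{36671 + \left(10876 + \left(H + 10367\right)\right)} = \frac{\left(\frac{1}{2} + \frac{1}{4 \cdot 11449}\right) - 36312}{36671 + \left(10876 + \left(-7630 + 10367\right)\right)} = \frac{\left(\frac{1}{2} + \frac{1}{4} \cdot \frac{1}{11449}\right) - 36312}{36671 + \left(10876 + 2737\right)} = \frac{\left(\frac{1}{2} + \frac{1}{45796}\right) - 36312}{36671 + 13613} = \frac{\frac{22899}{45796} - 36312}{50284} = \left(- \frac{1662921453}{45796}\right) \frac{1}{50284} = - \frac{1662921453}{2302806064}$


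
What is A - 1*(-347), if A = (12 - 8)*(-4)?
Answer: 331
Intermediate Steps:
A = -16 (A = 4*(-4) = -16)
A - 1*(-347) = -16 - 1*(-347) = -16 + 347 = 331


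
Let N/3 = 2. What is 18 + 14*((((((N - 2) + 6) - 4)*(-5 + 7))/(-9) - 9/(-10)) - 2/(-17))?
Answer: 3463/255 ≈ 13.580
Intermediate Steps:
N = 6 (N = 3*2 = 6)
18 + 14*((((((N - 2) + 6) - 4)*(-5 + 7))/(-9) - 9/(-10)) - 2/(-17)) = 18 + 14*((((((6 - 2) + 6) - 4)*(-5 + 7))/(-9) - 9/(-10)) - 2/(-17)) = 18 + 14*(((((4 + 6) - 4)*2)*(-1/9) - 9*(-1/10)) - 2*(-1)/17) = 18 + 14*((((10 - 4)*2)*(-1/9) + 9/10) - 1*(-2/17)) = 18 + 14*(((6*2)*(-1/9) + 9/10) + 2/17) = 18 + 14*((12*(-1/9) + 9/10) + 2/17) = 18 + 14*((-4/3 + 9/10) + 2/17) = 18 + 14*(-13/30 + 2/17) = 18 + 14*(-161/510) = 18 - 1127/255 = 3463/255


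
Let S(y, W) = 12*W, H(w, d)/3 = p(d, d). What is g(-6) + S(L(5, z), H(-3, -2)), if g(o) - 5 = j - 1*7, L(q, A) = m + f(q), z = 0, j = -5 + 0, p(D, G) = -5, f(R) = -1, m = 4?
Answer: -187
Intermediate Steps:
H(w, d) = -15 (H(w, d) = 3*(-5) = -15)
j = -5
L(q, A) = 3 (L(q, A) = 4 - 1 = 3)
g(o) = -7 (g(o) = 5 + (-5 - 1*7) = 5 + (-5 - 7) = 5 - 12 = -7)
g(-6) + S(L(5, z), H(-3, -2)) = -7 + 12*(-15) = -7 - 180 = -187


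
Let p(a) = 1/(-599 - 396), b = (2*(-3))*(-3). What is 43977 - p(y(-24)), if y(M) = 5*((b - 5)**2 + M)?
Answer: 43757116/995 ≈ 43977.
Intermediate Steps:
b = 18 (b = -6*(-3) = 18)
y(M) = 845 + 5*M (y(M) = 5*((18 - 5)**2 + M) = 5*(13**2 + M) = 5*(169 + M) = 845 + 5*M)
p(a) = -1/995 (p(a) = 1/(-995) = -1/995)
43977 - p(y(-24)) = 43977 - 1*(-1/995) = 43977 + 1/995 = 43757116/995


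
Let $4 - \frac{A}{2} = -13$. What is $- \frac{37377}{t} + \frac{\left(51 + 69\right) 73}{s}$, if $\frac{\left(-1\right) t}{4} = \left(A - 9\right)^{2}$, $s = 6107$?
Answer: $\frac{250161339}{15267500} \approx 16.385$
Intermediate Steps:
$A = 34$ ($A = 8 - -26 = 8 + 26 = 34$)
$t = -2500$ ($t = - 4 \left(34 - 9\right)^{2} = - 4 \cdot 25^{2} = \left(-4\right) 625 = -2500$)
$- \frac{37377}{t} + \frac{\left(51 + 69\right) 73}{s} = - \frac{37377}{-2500} + \frac{\left(51 + 69\right) 73}{6107} = \left(-37377\right) \left(- \frac{1}{2500}\right) + 120 \cdot 73 \cdot \frac{1}{6107} = \frac{37377}{2500} + 8760 \cdot \frac{1}{6107} = \frac{37377}{2500} + \frac{8760}{6107} = \frac{250161339}{15267500}$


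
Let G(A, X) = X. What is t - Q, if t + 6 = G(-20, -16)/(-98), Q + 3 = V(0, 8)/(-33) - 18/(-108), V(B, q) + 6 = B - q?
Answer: -3695/1078 ≈ -3.4276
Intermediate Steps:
V(B, q) = -6 + B - q (V(B, q) = -6 + (B - q) = -6 + B - q)
Q = -53/22 (Q = -3 + ((-6 + 0 - 1*8)/(-33) - 18/(-108)) = -3 + ((-6 + 0 - 8)*(-1/33) - 18*(-1/108)) = -3 + (-14*(-1/33) + 1/6) = -3 + (14/33 + 1/6) = -3 + 13/22 = -53/22 ≈ -2.4091)
t = -286/49 (t = -6 - 16/(-98) = -6 - 16*(-1/98) = -6 + 8/49 = -286/49 ≈ -5.8367)
t - Q = -286/49 - 1*(-53/22) = -286/49 + 53/22 = -3695/1078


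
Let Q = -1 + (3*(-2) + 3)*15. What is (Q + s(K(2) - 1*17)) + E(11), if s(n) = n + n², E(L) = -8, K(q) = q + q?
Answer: 102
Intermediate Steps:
K(q) = 2*q
Q = -46 (Q = -1 + (-6 + 3)*15 = -1 - 3*15 = -1 - 45 = -46)
(Q + s(K(2) - 1*17)) + E(11) = (-46 + (2*2 - 1*17)*(1 + (2*2 - 1*17))) - 8 = (-46 + (4 - 17)*(1 + (4 - 17))) - 8 = (-46 - 13*(1 - 13)) - 8 = (-46 - 13*(-12)) - 8 = (-46 + 156) - 8 = 110 - 8 = 102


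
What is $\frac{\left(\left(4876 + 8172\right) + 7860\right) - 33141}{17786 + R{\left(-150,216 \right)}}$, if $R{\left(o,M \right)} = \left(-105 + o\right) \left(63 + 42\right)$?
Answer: $\frac{12233}{8989} \approx 1.3609$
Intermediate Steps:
$R{\left(o,M \right)} = -11025 + 105 o$ ($R{\left(o,M \right)} = \left(-105 + o\right) 105 = -11025 + 105 o$)
$\frac{\left(\left(4876 + 8172\right) + 7860\right) - 33141}{17786 + R{\left(-150,216 \right)}} = \frac{\left(\left(4876 + 8172\right) + 7860\right) - 33141}{17786 + \left(-11025 + 105 \left(-150\right)\right)} = \frac{\left(13048 + 7860\right) - 33141}{17786 - 26775} = \frac{20908 - 33141}{17786 - 26775} = - \frac{12233}{-8989} = \left(-12233\right) \left(- \frac{1}{8989}\right) = \frac{12233}{8989}$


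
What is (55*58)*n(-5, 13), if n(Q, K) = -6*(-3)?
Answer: 57420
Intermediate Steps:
n(Q, K) = 18
(55*58)*n(-5, 13) = (55*58)*18 = 3190*18 = 57420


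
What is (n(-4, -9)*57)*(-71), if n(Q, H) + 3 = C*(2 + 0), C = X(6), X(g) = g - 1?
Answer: -28329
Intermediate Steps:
X(g) = -1 + g
C = 5 (C = -1 + 6 = 5)
n(Q, H) = 7 (n(Q, H) = -3 + 5*(2 + 0) = -3 + 5*2 = -3 + 10 = 7)
(n(-4, -9)*57)*(-71) = (7*57)*(-71) = 399*(-71) = -28329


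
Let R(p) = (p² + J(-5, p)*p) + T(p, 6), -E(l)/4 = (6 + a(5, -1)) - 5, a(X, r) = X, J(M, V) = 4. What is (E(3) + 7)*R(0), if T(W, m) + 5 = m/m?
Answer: 68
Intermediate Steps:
T(W, m) = -4 (T(W, m) = -5 + m/m = -5 + 1 = -4)
E(l) = -24 (E(l) = -4*((6 + 5) - 5) = -4*(11 - 5) = -4*6 = -24)
R(p) = -4 + p² + 4*p (R(p) = (p² + 4*p) - 4 = -4 + p² + 4*p)
(E(3) + 7)*R(0) = (-24 + 7)*(-4 + 0² + 4*0) = -17*(-4 + 0 + 0) = -17*(-4) = 68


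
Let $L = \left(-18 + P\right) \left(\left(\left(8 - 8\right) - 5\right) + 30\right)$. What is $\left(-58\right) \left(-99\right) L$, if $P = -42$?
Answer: $-8613000$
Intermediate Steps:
$L = -1500$ ($L = \left(-18 - 42\right) \left(\left(\left(8 - 8\right) - 5\right) + 30\right) = - 60 \left(\left(0 - 5\right) + 30\right) = - 60 \left(-5 + 30\right) = \left(-60\right) 25 = -1500$)
$\left(-58\right) \left(-99\right) L = \left(-58\right) \left(-99\right) \left(-1500\right) = 5742 \left(-1500\right) = -8613000$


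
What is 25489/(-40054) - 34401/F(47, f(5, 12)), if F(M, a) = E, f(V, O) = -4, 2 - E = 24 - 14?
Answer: 688846871/160216 ≈ 4299.5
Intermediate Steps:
E = -8 (E = 2 - (24 - 14) = 2 - 1*10 = 2 - 10 = -8)
F(M, a) = -8
25489/(-40054) - 34401/F(47, f(5, 12)) = 25489/(-40054) - 34401/(-8) = 25489*(-1/40054) - 34401*(-1/8) = -25489/40054 + 34401/8 = 688846871/160216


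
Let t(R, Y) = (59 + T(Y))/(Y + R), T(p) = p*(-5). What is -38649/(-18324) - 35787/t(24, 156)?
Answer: 39354947923/4403868 ≈ 8936.5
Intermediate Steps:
T(p) = -5*p
t(R, Y) = (59 - 5*Y)/(R + Y) (t(R, Y) = (59 - 5*Y)/(Y + R) = (59 - 5*Y)/(R + Y))
-38649/(-18324) - 35787/t(24, 156) = -38649/(-18324) - 35787*(24 + 156)/(59 - 5*156) = -38649*(-1/18324) - 35787*180/(59 - 780) = 12883/6108 - 35787/((1/180)*(-721)) = 12883/6108 - 35787/(-721/180) = 12883/6108 - 35787*(-180/721) = 12883/6108 + 6441660/721 = 39354947923/4403868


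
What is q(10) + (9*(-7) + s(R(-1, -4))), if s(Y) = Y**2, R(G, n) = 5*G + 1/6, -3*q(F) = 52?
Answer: -2051/36 ≈ -56.972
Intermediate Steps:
q(F) = -52/3 (q(F) = -1/3*52 = -52/3)
R(G, n) = 1/6 + 5*G (R(G, n) = 5*G + 1/6 = 1/6 + 5*G)
q(10) + (9*(-7) + s(R(-1, -4))) = -52/3 + (9*(-7) + (1/6 + 5*(-1))**2) = -52/3 + (-63 + (1/6 - 5)**2) = -52/3 + (-63 + (-29/6)**2) = -52/3 + (-63 + 841/36) = -52/3 - 1427/36 = -2051/36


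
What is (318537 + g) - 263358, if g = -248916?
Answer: -193737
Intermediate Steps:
(318537 + g) - 263358 = (318537 - 248916) - 263358 = 69621 - 263358 = -193737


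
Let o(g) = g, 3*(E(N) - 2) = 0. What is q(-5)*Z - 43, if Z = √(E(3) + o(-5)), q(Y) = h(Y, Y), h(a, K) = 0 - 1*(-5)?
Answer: -43 + 5*I*√3 ≈ -43.0 + 8.6602*I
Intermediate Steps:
E(N) = 2 (E(N) = 2 + (⅓)*0 = 2 + 0 = 2)
h(a, K) = 5 (h(a, K) = 0 + 5 = 5)
q(Y) = 5
Z = I*√3 (Z = √(2 - 5) = √(-3) = I*√3 ≈ 1.732*I)
q(-5)*Z - 43 = 5*(I*√3) - 43 = 5*I*√3 - 43 = -43 + 5*I*√3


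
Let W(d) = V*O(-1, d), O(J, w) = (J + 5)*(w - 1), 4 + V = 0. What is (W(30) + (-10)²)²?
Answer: 132496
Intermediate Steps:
V = -4 (V = -4 + 0 = -4)
O(J, w) = (-1 + w)*(5 + J) (O(J, w) = (5 + J)*(-1 + w) = (-1 + w)*(5 + J))
W(d) = 16 - 16*d (W(d) = -4*(-5 - 1*(-1) + 5*d - d) = -4*(-5 + 1 + 5*d - d) = -4*(-4 + 4*d) = 16 - 16*d)
(W(30) + (-10)²)² = ((16 - 16*30) + (-10)²)² = ((16 - 480) + 100)² = (-464 + 100)² = (-364)² = 132496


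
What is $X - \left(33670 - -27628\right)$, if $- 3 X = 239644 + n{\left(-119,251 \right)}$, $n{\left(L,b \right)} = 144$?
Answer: $- \frac{423682}{3} \approx -1.4123 \cdot 10^{5}$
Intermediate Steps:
$X = - \frac{239788}{3}$ ($X = - \frac{239644 + 144}{3} = \left(- \frac{1}{3}\right) 239788 = - \frac{239788}{3} \approx -79929.0$)
$X - \left(33670 - -27628\right) = - \frac{239788}{3} - \left(33670 - -27628\right) = - \frac{239788}{3} - \left(33670 + 27628\right) = - \frac{239788}{3} - 61298 = - \frac{423682}{3}$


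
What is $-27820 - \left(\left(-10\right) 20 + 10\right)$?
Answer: $-27630$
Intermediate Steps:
$-27820 - \left(\left(-10\right) 20 + 10\right) = -27820 - \left(-200 + 10\right) = -27820 - -190 = -27820 + 190 = -27630$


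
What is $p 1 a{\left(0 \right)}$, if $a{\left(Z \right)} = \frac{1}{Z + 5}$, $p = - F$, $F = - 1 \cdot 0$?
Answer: $0$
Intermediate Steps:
$F = 0$ ($F = \left(-1\right) 0 = 0$)
$p = 0$ ($p = \left(-1\right) 0 = 0$)
$a{\left(Z \right)} = \frac{1}{5 + Z}$
$p 1 a{\left(0 \right)} = \frac{0 \cdot 1}{5 + 0} = \frac{0}{5} = 0 \cdot \frac{1}{5} = 0$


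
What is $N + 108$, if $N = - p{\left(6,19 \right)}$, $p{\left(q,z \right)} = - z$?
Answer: $127$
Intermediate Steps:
$N = 19$ ($N = - \left(-1\right) 19 = \left(-1\right) \left(-19\right) = 19$)
$N + 108 = 19 + 108 = 127$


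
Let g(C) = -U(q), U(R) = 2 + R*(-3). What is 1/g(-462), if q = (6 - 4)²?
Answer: ⅒ ≈ 0.10000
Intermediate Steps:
q = 4 (q = 2² = 4)
U(R) = 2 - 3*R
g(C) = 10 (g(C) = -(2 - 3*4) = -(2 - 12) = -1*(-10) = 10)
1/g(-462) = 1/10 = ⅒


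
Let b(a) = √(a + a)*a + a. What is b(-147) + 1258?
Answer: 1111 - 1029*I*√6 ≈ 1111.0 - 2520.5*I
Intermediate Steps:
b(a) = a + √2*a^(3/2) (b(a) = √(2*a)*a + a = (√2*√a)*a + a = √2*a^(3/2) + a = a + √2*a^(3/2))
b(-147) + 1258 = (-147 + √2*(-147)^(3/2)) + 1258 = (-147 + √2*(-1029*I*√3)) + 1258 = (-147 - 1029*I*√6) + 1258 = 1111 - 1029*I*√6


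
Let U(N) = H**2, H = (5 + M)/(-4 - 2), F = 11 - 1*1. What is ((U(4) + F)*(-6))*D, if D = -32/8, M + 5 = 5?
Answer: 770/3 ≈ 256.67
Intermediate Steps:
M = 0 (M = -5 + 5 = 0)
F = 10 (F = 11 - 1 = 10)
H = -5/6 (H = (5 + 0)/(-4 - 2) = 5/(-6) = 5*(-1/6) = -5/6 ≈ -0.83333)
U(N) = 25/36 (U(N) = (-5/6)**2 = 25/36)
D = -4 (D = -32*1/8 = -4)
((U(4) + F)*(-6))*D = ((25/36 + 10)*(-6))*(-4) = ((385/36)*(-6))*(-4) = -385/6*(-4) = 770/3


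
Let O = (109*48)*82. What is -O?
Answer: -429024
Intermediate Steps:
O = 429024 (O = 5232*82 = 429024)
-O = -1*429024 = -429024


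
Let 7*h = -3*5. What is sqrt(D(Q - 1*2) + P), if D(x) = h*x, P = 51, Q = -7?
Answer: 2*sqrt(861)/7 ≈ 8.3837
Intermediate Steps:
h = -15/7 (h = (-3*5)/7 = (1/7)*(-15) = -15/7 ≈ -2.1429)
D(x) = -15*x/7
sqrt(D(Q - 1*2) + P) = sqrt(-15*(-7 - 1*2)/7 + 51) = sqrt(-15*(-7 - 2)/7 + 51) = sqrt(-15/7*(-9) + 51) = sqrt(135/7 + 51) = sqrt(492/7) = 2*sqrt(861)/7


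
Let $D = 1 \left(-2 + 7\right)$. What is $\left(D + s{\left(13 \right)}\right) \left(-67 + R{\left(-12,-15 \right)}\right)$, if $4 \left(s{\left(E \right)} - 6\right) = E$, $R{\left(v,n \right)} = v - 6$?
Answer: $- \frac{4845}{4} \approx -1211.3$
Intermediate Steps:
$R{\left(v,n \right)} = -6 + v$
$D = 5$ ($D = 1 \cdot 5 = 5$)
$s{\left(E \right)} = 6 + \frac{E}{4}$
$\left(D + s{\left(13 \right)}\right) \left(-67 + R{\left(-12,-15 \right)}\right) = \left(5 + \left(6 + \frac{1}{4} \cdot 13\right)\right) \left(-67 - 18\right) = \left(5 + \left(6 + \frac{13}{4}\right)\right) \left(-67 - 18\right) = \left(5 + \frac{37}{4}\right) \left(-85\right) = \frac{57}{4} \left(-85\right) = - \frac{4845}{4}$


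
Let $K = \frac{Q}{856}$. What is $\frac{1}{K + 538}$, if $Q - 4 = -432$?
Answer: $\frac{2}{1075} \approx 0.0018605$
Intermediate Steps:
$Q = -428$ ($Q = 4 - 432 = -428$)
$K = - \frac{1}{2}$ ($K = - \frac{428}{856} = \left(-428\right) \frac{1}{856} = - \frac{1}{2} \approx -0.5$)
$\frac{1}{K + 538} = \frac{1}{- \frac{1}{2} + 538} = \frac{1}{\frac{1075}{2}} = \frac{2}{1075}$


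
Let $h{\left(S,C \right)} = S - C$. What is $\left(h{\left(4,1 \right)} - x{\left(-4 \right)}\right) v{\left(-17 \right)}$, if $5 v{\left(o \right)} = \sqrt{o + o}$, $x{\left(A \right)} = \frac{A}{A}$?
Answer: $\frac{2 i \sqrt{34}}{5} \approx 2.3324 i$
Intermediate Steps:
$x{\left(A \right)} = 1$
$v{\left(o \right)} = \frac{\sqrt{2} \sqrt{o}}{5}$ ($v{\left(o \right)} = \frac{\sqrt{o + o}}{5} = \frac{\sqrt{2 o}}{5} = \frac{\sqrt{2} \sqrt{o}}{5}$)
$\left(h{\left(4,1 \right)} - x{\left(-4 \right)}\right) v{\left(-17 \right)} = \left(\left(4 - 1\right) - 1\right) \frac{\sqrt{2} \sqrt{-17}}{5} = \left(\left(4 - 1\right) - 1\right) \frac{\sqrt{2} i \sqrt{17}}{5} = \left(3 - 1\right) \frac{i \sqrt{34}}{5} = 2 \frac{i \sqrt{34}}{5} = \frac{2 i \sqrt{34}}{5}$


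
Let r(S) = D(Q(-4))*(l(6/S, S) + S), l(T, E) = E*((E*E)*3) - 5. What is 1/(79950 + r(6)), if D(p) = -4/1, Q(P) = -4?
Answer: 1/77354 ≈ 1.2928e-5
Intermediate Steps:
l(T, E) = -5 + 3*E³ (l(T, E) = E*(E²*3) - 5 = E*(3*E²) - 5 = 3*E³ - 5 = -5 + 3*E³)
D(p) = -4 (D(p) = -4*1 = -4)
r(S) = 20 - 12*S³ - 4*S (r(S) = -4*((-5 + 3*S³) + S) = -4*(-5 + S + 3*S³) = 20 - 12*S³ - 4*S)
1/(79950 + r(6)) = 1/(79950 + (20 - 12*6³ - 4*6)) = 1/(79950 + (20 - 12*216 - 24)) = 1/(79950 + (20 - 2592 - 24)) = 1/(79950 - 2596) = 1/77354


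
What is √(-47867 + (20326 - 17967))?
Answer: 2*I*√11377 ≈ 213.33*I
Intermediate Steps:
√(-47867 + (20326 - 17967)) = √(-47867 + 2359) = √(-45508) = 2*I*√11377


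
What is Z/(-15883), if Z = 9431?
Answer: -9431/15883 ≈ -0.59378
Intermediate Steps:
Z/(-15883) = 9431/(-15883) = 9431*(-1/15883) = -9431/15883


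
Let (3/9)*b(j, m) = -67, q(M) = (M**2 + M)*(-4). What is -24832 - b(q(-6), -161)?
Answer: -24631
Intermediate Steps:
q(M) = -4*M - 4*M**2 (q(M) = (M + M**2)*(-4) = -4*M - 4*M**2)
b(j, m) = -201 (b(j, m) = 3*(-67) = -201)
-24832 - b(q(-6), -161) = -24832 - 1*(-201) = -24832 + 201 = -24631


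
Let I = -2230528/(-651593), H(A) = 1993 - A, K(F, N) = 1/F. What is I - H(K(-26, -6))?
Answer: -33706903939/16941418 ≈ -1989.6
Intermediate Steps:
I = 2230528/651593 (I = -2230528*(-1/651593) = 2230528/651593 ≈ 3.4232)
I - H(K(-26, -6)) = 2230528/651593 - (1993 - 1/(-26)) = 2230528/651593 - (1993 - 1*(-1/26)) = 2230528/651593 - (1993 + 1/26) = 2230528/651593 - 1*51819/26 = 2230528/651593 - 51819/26 = -33706903939/16941418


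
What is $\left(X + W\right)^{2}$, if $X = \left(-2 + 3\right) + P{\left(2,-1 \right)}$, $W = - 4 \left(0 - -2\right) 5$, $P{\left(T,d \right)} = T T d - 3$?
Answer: $2116$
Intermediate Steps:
$P{\left(T,d \right)} = -3 + d T^{2}$ ($P{\left(T,d \right)} = T^{2} d - 3 = d T^{2} - 3 = -3 + d T^{2}$)
$W = -40$ ($W = - 4 \left(0 + 2\right) 5 = \left(-4\right) 2 \cdot 5 = \left(-8\right) 5 = -40$)
$X = -6$ ($X = \left(-2 + 3\right) - 7 = 1 - 7 = -6$)
$\left(X + W\right)^{2} = \left(-6 - 40\right)^{2} = \left(-46\right)^{2} = 2116$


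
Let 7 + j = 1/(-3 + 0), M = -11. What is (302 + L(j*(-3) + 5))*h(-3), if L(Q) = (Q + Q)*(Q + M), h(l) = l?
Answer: -3498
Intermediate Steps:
j = -22/3 (j = -7 + 1/(-3 + 0) = -7 + 1/(-3) = -7 - 1/3 = -22/3 ≈ -7.3333)
L(Q) = 2*Q*(-11 + Q) (L(Q) = (Q + Q)*(Q - 11) = (2*Q)*(-11 + Q) = 2*Q*(-11 + Q))
(302 + L(j*(-3) + 5))*h(-3) = (302 + 2*(-22/3*(-3) + 5)*(-11 + (-22/3*(-3) + 5)))*(-3) = (302 + 2*(22 + 5)*(-11 + (22 + 5)))*(-3) = (302 + 2*27*(-11 + 27))*(-3) = (302 + 2*27*16)*(-3) = (302 + 864)*(-3) = 1166*(-3) = -3498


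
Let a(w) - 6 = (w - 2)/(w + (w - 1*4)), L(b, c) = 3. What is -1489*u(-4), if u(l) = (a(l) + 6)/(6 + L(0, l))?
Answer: -37225/18 ≈ -2068.1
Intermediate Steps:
a(w) = 6 + (-2 + w)/(-4 + 2*w) (a(w) = 6 + (w - 2)/(w + (w - 1*4)) = 6 + (-2 + w)/(w + (w - 4)) = 6 + (-2 + w)/(w + (-4 + w)) = 6 + (-2 + w)/(-4 + 2*w))
u(l) = 25/18 (u(l) = (13/2 + 6)/(6 + 3) = (25/2)/9 = (25/2)*(⅑) = 25/18)
-1489*u(-4) = -1489*25/18 = -37225/18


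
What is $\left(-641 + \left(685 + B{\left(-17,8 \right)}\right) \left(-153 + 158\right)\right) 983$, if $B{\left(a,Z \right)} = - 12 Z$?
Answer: $2264832$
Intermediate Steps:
$\left(-641 + \left(685 + B{\left(-17,8 \right)}\right) \left(-153 + 158\right)\right) 983 = \left(-641 + \left(685 - 96\right) \left(-153 + 158\right)\right) 983 = \left(-641 + \left(685 - 96\right) 5\right) 983 = \left(-641 + 589 \cdot 5\right) 983 = \left(-641 + 2945\right) 983 = 2304 \cdot 983 = 2264832$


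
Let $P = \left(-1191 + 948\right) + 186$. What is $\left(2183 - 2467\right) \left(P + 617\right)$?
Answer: $-159040$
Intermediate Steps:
$P = -57$ ($P = -243 + 186 = -57$)
$\left(2183 - 2467\right) \left(P + 617\right) = \left(2183 - 2467\right) \left(-57 + 617\right) = \left(-284\right) 560 = -159040$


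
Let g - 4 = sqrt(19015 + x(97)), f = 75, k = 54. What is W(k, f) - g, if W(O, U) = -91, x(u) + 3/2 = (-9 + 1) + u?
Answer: -95 - 3*sqrt(8490)/2 ≈ -233.21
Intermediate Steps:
x(u) = -19/2 + u (x(u) = -3/2 + ((-9 + 1) + u) = -3/2 + (-8 + u) = -19/2 + u)
g = 4 + 3*sqrt(8490)/2 (g = 4 + sqrt(19015 + (-19/2 + 97)) = 4 + sqrt(19015 + 175/2) = 4 + sqrt(38205/2) = 4 + 3*sqrt(8490)/2 ≈ 142.21)
W(k, f) - g = -91 - (4 + 3*sqrt(8490)/2) = -91 + (-4 - 3*sqrt(8490)/2) = -95 - 3*sqrt(8490)/2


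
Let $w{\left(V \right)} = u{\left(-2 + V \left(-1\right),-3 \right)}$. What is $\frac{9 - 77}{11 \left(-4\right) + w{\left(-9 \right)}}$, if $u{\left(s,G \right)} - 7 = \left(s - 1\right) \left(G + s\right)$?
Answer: $\frac{68}{13} \approx 5.2308$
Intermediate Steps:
$u{\left(s,G \right)} = 7 + \left(-1 + s\right) \left(G + s\right)$ ($u{\left(s,G \right)} = 7 + \left(s - 1\right) \left(G + s\right) = 7 + \left(-1 + s\right) \left(G + s\right)$)
$w{\left(V \right)} = 18 + \left(-2 - V\right)^{2} + 4 V$ ($w{\left(V \right)} = 7 + \left(-2 + V \left(-1\right)\right)^{2} - -3 - \left(-2 + V \left(-1\right)\right) - 3 \left(-2 + V \left(-1\right)\right) = 7 + \left(-2 - V\right)^{2} + 3 - \left(-2 - V\right) - 3 \left(-2 - V\right) = 7 + \left(-2 - V\right)^{2} + 3 + \left(2 + V\right) + \left(6 + 3 V\right) = 18 + \left(-2 - V\right)^{2} + 4 V$)
$\frac{9 - 77}{11 \left(-4\right) + w{\left(-9 \right)}} = \frac{9 - 77}{11 \left(-4\right) + \left(22 + \left(-9\right)^{2} + 8 \left(-9\right)\right)} = - \frac{68}{-44 + \left(22 + 81 - 72\right)} = - \frac{68}{-44 + 31} = - \frac{68}{-13} = \left(-68\right) \left(- \frac{1}{13}\right) = \frac{68}{13}$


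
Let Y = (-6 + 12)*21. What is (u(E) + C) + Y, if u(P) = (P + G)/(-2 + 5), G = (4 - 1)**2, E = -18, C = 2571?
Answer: 2694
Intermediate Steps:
G = 9 (G = 3**2 = 9)
u(P) = 3 + P/3 (u(P) = (P + 9)/(-2 + 5) = (9 + P)/3 = (9 + P)*(1/3) = 3 + P/3)
Y = 126 (Y = 6*21 = 126)
(u(E) + C) + Y = ((3 + (1/3)*(-18)) + 2571) + 126 = ((3 - 6) + 2571) + 126 = (-3 + 2571) + 126 = 2568 + 126 = 2694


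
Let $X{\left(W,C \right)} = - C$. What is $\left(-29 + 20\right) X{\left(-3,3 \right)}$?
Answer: $27$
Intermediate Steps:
$\left(-29 + 20\right) X{\left(-3,3 \right)} = \left(-29 + 20\right) \left(\left(-1\right) 3\right) = \left(-9\right) \left(-3\right) = 27$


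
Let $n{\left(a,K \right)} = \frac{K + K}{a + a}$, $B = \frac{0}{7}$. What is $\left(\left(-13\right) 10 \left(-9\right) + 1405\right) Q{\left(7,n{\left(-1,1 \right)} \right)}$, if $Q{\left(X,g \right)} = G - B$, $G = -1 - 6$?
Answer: $-18025$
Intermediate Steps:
$B = 0$ ($B = 0 \cdot \frac{1}{7} = 0$)
$n{\left(a,K \right)} = \frac{K}{a}$ ($n{\left(a,K \right)} = \frac{2 K}{2 a} = 2 K \frac{1}{2 a} = \frac{K}{a}$)
$G = -7$ ($G = -1 - 6 = -7$)
$Q{\left(X,g \right)} = -7$ ($Q{\left(X,g \right)} = -7 - 0 = -7 + 0 = -7$)
$\left(\left(-13\right) 10 \left(-9\right) + 1405\right) Q{\left(7,n{\left(-1,1 \right)} \right)} = \left(\left(-13\right) 10 \left(-9\right) + 1405\right) \left(-7\right) = \left(\left(-130\right) \left(-9\right) + 1405\right) \left(-7\right) = \left(1170 + 1405\right) \left(-7\right) = 2575 \left(-7\right) = -18025$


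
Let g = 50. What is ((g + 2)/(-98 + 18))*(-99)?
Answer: 1287/20 ≈ 64.350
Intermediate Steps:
((g + 2)/(-98 + 18))*(-99) = ((50 + 2)/(-98 + 18))*(-99) = (52/(-80))*(-99) = -1/80*52*(-99) = -13/20*(-99) = 1287/20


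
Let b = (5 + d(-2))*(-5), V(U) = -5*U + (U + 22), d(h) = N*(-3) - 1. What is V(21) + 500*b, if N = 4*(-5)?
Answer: -160062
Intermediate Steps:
N = -20
d(h) = 59 (d(h) = -20*(-3) - 1 = 60 - 1 = 59)
V(U) = 22 - 4*U (V(U) = -5*U + (22 + U) = 22 - 4*U)
b = -320 (b = (5 + 59)*(-5) = 64*(-5) = -320)
V(21) + 500*b = (22 - 4*21) + 500*(-320) = (22 - 84) - 160000 = -62 - 160000 = -160062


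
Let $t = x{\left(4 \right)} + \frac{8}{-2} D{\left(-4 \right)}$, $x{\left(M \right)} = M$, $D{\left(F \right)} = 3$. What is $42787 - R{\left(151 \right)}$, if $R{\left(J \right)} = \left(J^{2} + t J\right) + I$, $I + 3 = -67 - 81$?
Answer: $21345$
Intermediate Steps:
$I = -151$ ($I = -3 - 148 = -151$)
$t = -8$ ($t = 4 + \frac{8}{-2} \cdot 3 = 4 + 8 \left(- \frac{1}{2}\right) 3 = 4 - 12 = -8$)
$R{\left(J \right)} = -151 + J^{2} - 8 J$ ($R{\left(J \right)} = \left(J^{2} - 8 J\right) - 151 = -151 + J^{2} - 8 J$)
$42787 - R{\left(151 \right)} = 42787 - \left(-151 + 151^{2} - 1208\right) = 42787 - \left(-151 + 22801 - 1208\right) = 42787 - 21442 = 21345$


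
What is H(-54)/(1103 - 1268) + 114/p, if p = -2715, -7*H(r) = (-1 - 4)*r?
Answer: 13364/69685 ≈ 0.19178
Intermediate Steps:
H(r) = 5*r/7 (H(r) = -(-1 - 4)*r/7 = -(-5)*r/7 = 5*r/7)
H(-54)/(1103 - 1268) + 114/p = ((5/7)*(-54))/(1103 - 1268) + 114/(-2715) = -270/7/(-165) + 114*(-1/2715) = -270/7*(-1/165) - 38/905 = 18/77 - 38/905 = 13364/69685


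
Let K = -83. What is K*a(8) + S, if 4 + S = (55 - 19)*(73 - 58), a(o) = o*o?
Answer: -4776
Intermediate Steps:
a(o) = o²
S = 536 (S = -4 + (55 - 19)*(73 - 58) = -4 + 36*15 = -4 + 540 = 536)
K*a(8) + S = -83*8² + 536 = -83*64 + 536 = -5312 + 536 = -4776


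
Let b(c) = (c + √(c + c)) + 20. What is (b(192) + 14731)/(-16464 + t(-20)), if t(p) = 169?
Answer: -14943/16295 - 8*√6/16295 ≈ -0.91823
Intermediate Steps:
b(c) = 20 + c + √2*√c (b(c) = (c + √(2*c)) + 20 = (c + √2*√c) + 20 = 20 + c + √2*√c)
(b(192) + 14731)/(-16464 + t(-20)) = ((20 + 192 + √2*√192) + 14731)/(-16464 + 169) = ((20 + 192 + √2*(8*√3)) + 14731)/(-16295) = ((20 + 192 + 8*√6) + 14731)*(-1/16295) = ((212 + 8*√6) + 14731)*(-1/16295) = (14943 + 8*√6)*(-1/16295) = -14943/16295 - 8*√6/16295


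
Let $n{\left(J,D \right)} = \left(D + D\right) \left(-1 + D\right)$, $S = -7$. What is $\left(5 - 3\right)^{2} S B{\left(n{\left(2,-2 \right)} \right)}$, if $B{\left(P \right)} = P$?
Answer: $-336$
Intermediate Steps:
$n{\left(J,D \right)} = 2 D \left(-1 + D\right)$
$\left(5 - 3\right)^{2} S B{\left(n{\left(2,-2 \right)} \right)} = \left(5 - 3\right)^{2} \left(-7\right) 2 \left(-2\right) \left(-1 - 2\right) = 2^{2} \left(-7\right) 2 \left(-2\right) \left(-3\right) = 4 \left(-7\right) 12 = \left(-28\right) 12 = -336$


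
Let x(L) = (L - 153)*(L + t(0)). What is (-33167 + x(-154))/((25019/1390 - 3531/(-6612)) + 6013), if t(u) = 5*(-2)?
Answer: 26317512180/9238982093 ≈ 2.8485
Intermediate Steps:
t(u) = -10
x(L) = (-153 + L)*(-10 + L) (x(L) = (L - 153)*(L - 10) = (-153 + L)*(-10 + L))
(-33167 + x(-154))/((25019/1390 - 3531/(-6612)) + 6013) = (-33167 + (1530 + (-154)² - 163*(-154)))/((25019/1390 - 3531/(-6612)) + 6013) = (-33167 + (1530 + 23716 + 25102))/((25019*(1/1390) - 3531*(-1/6612)) + 6013) = (-33167 + 50348)/((25019/1390 + 1177/2204) + 6013) = 17181/(28388953/1531780 + 6013) = 17181/(9238982093/1531780) = 17181*(1531780/9238982093) = 26317512180/9238982093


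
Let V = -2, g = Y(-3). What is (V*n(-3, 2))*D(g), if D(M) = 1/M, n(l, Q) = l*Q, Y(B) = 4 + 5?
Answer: 4/3 ≈ 1.3333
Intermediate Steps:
Y(B) = 9
g = 9
n(l, Q) = Q*l
D(M) = 1/M
(V*n(-3, 2))*D(g) = -4*(-3)/9 = -2*(-6)*(⅑) = 12*(⅑) = 4/3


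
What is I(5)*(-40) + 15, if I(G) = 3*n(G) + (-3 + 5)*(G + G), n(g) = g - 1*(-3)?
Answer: -1745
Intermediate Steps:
n(g) = 3 + g (n(g) = g + 3 = 3 + g)
I(G) = 9 + 7*G (I(G) = 3*(3 + G) + (-3 + 5)*(G + G) = (9 + 3*G) + 2*(2*G) = (9 + 3*G) + 4*G = 9 + 7*G)
I(5)*(-40) + 15 = (9 + 7*5)*(-40) + 15 = (9 + 35)*(-40) + 15 = 44*(-40) + 15 = -1760 + 15 = -1745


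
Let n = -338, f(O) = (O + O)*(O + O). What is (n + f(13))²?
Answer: 114244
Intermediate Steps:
f(O) = 4*O² (f(O) = (2*O)*(2*O) = 4*O²)
(n + f(13))² = (-338 + 4*13²)² = (-338 + 4*169)² = (-338 + 676)² = 338² = 114244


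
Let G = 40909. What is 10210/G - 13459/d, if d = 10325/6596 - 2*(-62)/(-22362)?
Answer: -40605081756512026/4705961619557 ≈ -8628.4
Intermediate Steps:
d = 115034873/73749876 (d = 10325*(1/6596) + 124*(-1/22362) = 10325/6596 - 62/11181 = 115034873/73749876 ≈ 1.5598)
10210/G - 13459/d = 10210/40909 - 13459/115034873/73749876 = 10210*(1/40909) - 13459*73749876/115034873 = 10210/40909 - 992599581084/115034873 = -40605081756512026/4705961619557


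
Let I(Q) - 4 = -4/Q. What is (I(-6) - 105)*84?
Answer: -8428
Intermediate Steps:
I(Q) = 4 - 4/Q
(I(-6) - 105)*84 = ((4 - 4/(-6)) - 105)*84 = ((4 - 4*(-1/6)) - 105)*84 = ((4 + 2/3) - 105)*84 = (14/3 - 105)*84 = -301/3*84 = -8428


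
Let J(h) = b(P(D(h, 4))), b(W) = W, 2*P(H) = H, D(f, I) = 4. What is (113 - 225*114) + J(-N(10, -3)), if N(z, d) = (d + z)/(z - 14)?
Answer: -25535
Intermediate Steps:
N(z, d) = (d + z)/(-14 + z)
P(H) = H/2
J(h) = 2 (J(h) = (½)*4 = 2)
(113 - 225*114) + J(-N(10, -3)) = (113 - 225*114) + 2 = (113 - 25650) + 2 = -25537 + 2 = -25535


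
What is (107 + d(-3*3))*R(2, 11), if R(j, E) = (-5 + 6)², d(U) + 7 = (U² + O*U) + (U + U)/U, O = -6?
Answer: 237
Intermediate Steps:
d(U) = -5 + U² - 6*U (d(U) = -7 + ((U² - 6*U) + (U + U)/U) = -7 + ((U² - 6*U) + (2*U)/U) = -7 + ((U² - 6*U) + 2) = -7 + (2 + U² - 6*U) = -5 + U² - 6*U)
R(j, E) = 1 (R(j, E) = 1² = 1)
(107 + d(-3*3))*R(2, 11) = (107 + (-5 + (-3*3)² - (-18)*3))*1 = (107 + (-5 + (-9)² - 6*(-9)))*1 = (107 + (-5 + 81 + 54))*1 = (107 + 130)*1 = 237*1 = 237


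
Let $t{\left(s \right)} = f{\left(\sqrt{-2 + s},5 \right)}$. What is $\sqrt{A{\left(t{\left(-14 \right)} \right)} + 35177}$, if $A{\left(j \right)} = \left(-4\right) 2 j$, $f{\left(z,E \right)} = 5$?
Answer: $\sqrt{35137} \approx 187.45$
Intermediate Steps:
$t{\left(s \right)} = 5$
$A{\left(j \right)} = - 8 j$
$\sqrt{A{\left(t{\left(-14 \right)} \right)} + 35177} = \sqrt{\left(-8\right) 5 + 35177} = \sqrt{-40 + 35177} = \sqrt{35137}$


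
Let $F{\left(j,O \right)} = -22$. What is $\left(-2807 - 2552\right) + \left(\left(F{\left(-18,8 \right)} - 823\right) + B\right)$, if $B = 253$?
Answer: $-5951$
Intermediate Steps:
$\left(-2807 - 2552\right) + \left(\left(F{\left(-18,8 \right)} - 823\right) + B\right) = \left(-2807 - 2552\right) + \left(\left(-22 - 823\right) + 253\right) = -5359 + \left(-845 + 253\right) = -5359 - 592 = -5951$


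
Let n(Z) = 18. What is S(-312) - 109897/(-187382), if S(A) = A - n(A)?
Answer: -61726163/187382 ≈ -329.41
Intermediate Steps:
S(A) = -18 + A (S(A) = A - 1*18 = A - 18 = -18 + A)
S(-312) - 109897/(-187382) = (-18 - 312) - 109897/(-187382) = -330 - 109897*(-1/187382) = -330 + 109897/187382 = -61726163/187382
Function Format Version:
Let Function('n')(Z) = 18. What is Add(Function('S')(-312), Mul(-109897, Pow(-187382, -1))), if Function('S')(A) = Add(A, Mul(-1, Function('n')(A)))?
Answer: Rational(-61726163, 187382) ≈ -329.41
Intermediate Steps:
Function('S')(A) = Add(-18, A) (Function('S')(A) = Add(A, Mul(-1, 18)) = Add(A, -18) = Add(-18, A))
Add(Function('S')(-312), Mul(-109897, Pow(-187382, -1))) = Add(Add(-18, -312), Mul(-109897, Pow(-187382, -1))) = Add(-330, Mul(-109897, Rational(-1, 187382))) = Add(-330, Rational(109897, 187382)) = Rational(-61726163, 187382)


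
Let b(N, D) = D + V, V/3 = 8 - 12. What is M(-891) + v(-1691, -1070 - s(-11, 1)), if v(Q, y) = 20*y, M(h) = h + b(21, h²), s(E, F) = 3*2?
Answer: 771458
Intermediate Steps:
V = -12 (V = 3*(8 - 12) = 3*(-4) = -12)
s(E, F) = 6
b(N, D) = -12 + D (b(N, D) = D - 12 = -12 + D)
M(h) = -12 + h + h² (M(h) = h + (-12 + h²) = -12 + h + h²)
M(-891) + v(-1691, -1070 - s(-11, 1)) = (-12 - 891 + (-891)²) + 20*(-1070 - 1*6) = (-12 - 891 + 793881) + 20*(-1070 - 6) = 792978 + 20*(-1076) = 792978 - 21520 = 771458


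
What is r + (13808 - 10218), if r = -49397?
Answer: -45807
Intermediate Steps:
r + (13808 - 10218) = -49397 + (13808 - 10218) = -49397 + 3590 = -45807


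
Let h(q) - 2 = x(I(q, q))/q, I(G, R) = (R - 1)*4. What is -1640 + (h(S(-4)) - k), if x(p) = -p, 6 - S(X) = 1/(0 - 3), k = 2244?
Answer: -73822/19 ≈ -3885.4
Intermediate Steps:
S(X) = 19/3 (S(X) = 6 - 1/(0 - 3) = 6 - 1/(-3) = 6 - 1*(-1/3) = 6 + 1/3 = 19/3)
I(G, R) = -4 + 4*R (I(G, R) = (-1 + R)*4 = -4 + 4*R)
h(q) = 2 + (4 - 4*q)/q (h(q) = 2 + (-(-4 + 4*q))/q = 2 + (4 - 4*q)/q)
-1640 + (h(S(-4)) - k) = -1640 + ((-2 + 4/(19/3)) - 1*2244) = -1640 + ((-2 + 4*(3/19)) - 2244) = -1640 + ((-2 + 12/19) - 2244) = -1640 + (-26/19 - 2244) = -1640 - 42662/19 = -73822/19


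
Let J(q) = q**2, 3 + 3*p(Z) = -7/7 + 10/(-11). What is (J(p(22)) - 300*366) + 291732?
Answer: 22014096/121 ≈ 1.8193e+5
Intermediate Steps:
p(Z) = -18/11 (p(Z) = -1 + (-7/7 + 10/(-11))/3 = -1 + (-7*1/7 + 10*(-1/11))/3 = -1 + (-1 - 10/11)/3 = -1 + (1/3)*(-21/11) = -1 - 7/11 = -18/11)
(J(p(22)) - 300*366) + 291732 = ((-18/11)**2 - 300*366) + 291732 = (324/121 - 109800) + 291732 = -13285476/121 + 291732 = 22014096/121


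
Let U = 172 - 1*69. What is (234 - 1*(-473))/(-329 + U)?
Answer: -707/226 ≈ -3.1283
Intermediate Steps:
U = 103 (U = 172 - 69 = 103)
(234 - 1*(-473))/(-329 + U) = (234 - 1*(-473))/(-329 + 103) = (234 + 473)/(-226) = 707*(-1/226) = -707/226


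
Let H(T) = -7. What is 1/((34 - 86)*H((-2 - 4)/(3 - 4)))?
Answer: 1/364 ≈ 0.0027473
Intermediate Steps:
1/((34 - 86)*H((-2 - 4)/(3 - 4))) = 1/((34 - 86)*(-7)) = 1/(-52*(-7)) = 1/364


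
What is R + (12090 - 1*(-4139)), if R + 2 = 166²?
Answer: 43783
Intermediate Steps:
R = 27554 (R = -2 + 166² = -2 + 27556 = 27554)
R + (12090 - 1*(-4139)) = 27554 + (12090 - 1*(-4139)) = 27554 + (12090 + 4139) = 27554 + 16229 = 43783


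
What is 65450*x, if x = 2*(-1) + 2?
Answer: 0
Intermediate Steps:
x = 0 (x = -2 + 2 = 0)
65450*x = 65450*0 = 0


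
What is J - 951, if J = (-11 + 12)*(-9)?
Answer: -960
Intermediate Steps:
J = -9 (J = 1*(-9) = -9)
J - 951 = -9 - 951 = -960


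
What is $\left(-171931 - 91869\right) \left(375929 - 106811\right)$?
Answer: $-70993328400$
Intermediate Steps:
$\left(-171931 - 91869\right) \left(375929 - 106811\right) = - 263800 \left(375929 + \left(-166974 + 60163\right)\right) = - 263800 \left(375929 - 106811\right) = \left(-263800\right) 269118 = -70993328400$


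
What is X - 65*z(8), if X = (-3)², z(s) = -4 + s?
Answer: -251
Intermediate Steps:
X = 9
X - 65*z(8) = 9 - 65*(-4 + 8) = 9 - 65*4 = 9 - 260 = -251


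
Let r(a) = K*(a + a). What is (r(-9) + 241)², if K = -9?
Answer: 162409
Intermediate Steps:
r(a) = -18*a (r(a) = -9*(a + a) = -18*a)
(r(-9) + 241)² = (-18*(-9) + 241)² = (162 + 241)² = 403² = 162409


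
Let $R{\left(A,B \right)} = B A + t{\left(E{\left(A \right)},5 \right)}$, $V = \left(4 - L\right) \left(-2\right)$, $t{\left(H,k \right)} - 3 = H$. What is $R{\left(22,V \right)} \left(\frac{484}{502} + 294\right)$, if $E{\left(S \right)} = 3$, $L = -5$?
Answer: $- \frac{28874040}{251} \approx -1.1504 \cdot 10^{5}$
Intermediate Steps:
$t{\left(H,k \right)} = 3 + H$
$V = -18$ ($V = \left(4 - -5\right) \left(-2\right) = \left(4 + 5\right) \left(-2\right) = 9 \left(-2\right) = -18$)
$R{\left(A,B \right)} = 6 + A B$ ($R{\left(A,B \right)} = B A + \left(3 + 3\right) = A B + 6 = 6 + A B$)
$R{\left(22,V \right)} \left(\frac{484}{502} + 294\right) = \left(6 + 22 \left(-18\right)\right) \left(\frac{484}{502} + 294\right) = \left(6 - 396\right) \left(484 \cdot \frac{1}{502} + 294\right) = - 390 \left(\frac{242}{251} + 294\right) = \left(-390\right) \frac{74036}{251} = - \frac{28874040}{251}$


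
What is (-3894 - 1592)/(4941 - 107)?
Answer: -2743/2417 ≈ -1.1349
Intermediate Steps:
(-3894 - 1592)/(4941 - 107) = -5486/4834 = -5486*1/4834 = -2743/2417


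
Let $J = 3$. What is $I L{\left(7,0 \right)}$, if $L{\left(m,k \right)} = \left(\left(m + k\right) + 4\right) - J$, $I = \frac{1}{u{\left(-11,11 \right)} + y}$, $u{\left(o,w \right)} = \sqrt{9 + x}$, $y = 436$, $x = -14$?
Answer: $\frac{3488}{190101} - \frac{8 i \sqrt{5}}{190101} \approx 0.018348 - 9.41 \cdot 10^{-5} i$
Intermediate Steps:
$u{\left(o,w \right)} = i \sqrt{5}$ ($u{\left(o,w \right)} = \sqrt{9 - 14} = \sqrt{-5} = i \sqrt{5}$)
$I = \frac{1}{436 + i \sqrt{5}}$ ($I = \frac{1}{i \sqrt{5} + 436} = \frac{1}{436 + i \sqrt{5}} \approx 0.0022935 - 1.176 \cdot 10^{-5} i$)
$L{\left(m,k \right)} = 1 + k + m$ ($L{\left(m,k \right)} = \left(\left(m + k\right) + 4\right) - 3 = \left(\left(k + m\right) + 4\right) - 3 = \left(4 + k + m\right) - 3 = 1 + k + m$)
$I L{\left(7,0 \right)} = \left(\frac{436}{190101} - \frac{i \sqrt{5}}{190101}\right) \left(1 + 0 + 7\right) = \left(\frac{436}{190101} - \frac{i \sqrt{5}}{190101}\right) 8 = \frac{3488}{190101} - \frac{8 i \sqrt{5}}{190101}$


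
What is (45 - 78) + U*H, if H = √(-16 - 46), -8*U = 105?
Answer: -33 - 105*I*√62/8 ≈ -33.0 - 103.35*I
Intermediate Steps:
U = -105/8 (U = -⅛*105 = -105/8 ≈ -13.125)
H = I*√62 (H = √(-62) = I*√62 ≈ 7.874*I)
(45 - 78) + U*H = (45 - 78) - 105*I*√62/8 = -33 - 105*I*√62/8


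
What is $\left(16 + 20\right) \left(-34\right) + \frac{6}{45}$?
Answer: $- \frac{18358}{15} \approx -1223.9$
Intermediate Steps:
$\left(16 + 20\right) \left(-34\right) + \frac{6}{45} = 36 \left(-34\right) + 6 \cdot \frac{1}{45} = -1224 + \frac{2}{15} = - \frac{18358}{15}$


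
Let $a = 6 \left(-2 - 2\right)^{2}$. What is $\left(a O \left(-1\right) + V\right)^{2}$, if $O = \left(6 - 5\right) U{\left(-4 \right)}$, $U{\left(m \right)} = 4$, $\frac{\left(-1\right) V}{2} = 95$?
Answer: $329476$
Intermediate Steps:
$V = -190$ ($V = \left(-2\right) 95 = -190$)
$a = 96$ ($a = 6 \left(-4\right)^{2} = 6 \cdot 16 = 96$)
$O = 4$ ($O = \left(6 - 5\right) 4 = 1 \cdot 4 = 4$)
$\left(a O \left(-1\right) + V\right)^{2} = \left(96 \cdot 4 \left(-1\right) - 190\right)^{2} = \left(384 \left(-1\right) - 190\right)^{2} = \left(-384 - 190\right)^{2} = \left(-574\right)^{2} = 329476$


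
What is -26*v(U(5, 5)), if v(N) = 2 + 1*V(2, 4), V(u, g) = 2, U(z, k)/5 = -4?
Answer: -104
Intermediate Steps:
U(z, k) = -20 (U(z, k) = 5*(-4) = -20)
v(N) = 4 (v(N) = 2 + 1*2 = 2 + 2 = 4)
-26*v(U(5, 5)) = -26*4 = -104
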